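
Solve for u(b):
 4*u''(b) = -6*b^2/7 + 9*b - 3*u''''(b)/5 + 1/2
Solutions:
 u(b) = C1 + C2*b + C3*sin(2*sqrt(15)*b/3) + C4*cos(2*sqrt(15)*b/3) - b^4/56 + 3*b^3/8 + 53*b^2/560


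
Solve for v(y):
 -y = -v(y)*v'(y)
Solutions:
 v(y) = -sqrt(C1 + y^2)
 v(y) = sqrt(C1 + y^2)


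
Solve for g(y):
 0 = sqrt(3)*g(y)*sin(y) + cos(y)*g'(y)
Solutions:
 g(y) = C1*cos(y)^(sqrt(3))


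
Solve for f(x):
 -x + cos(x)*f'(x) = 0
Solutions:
 f(x) = C1 + Integral(x/cos(x), x)


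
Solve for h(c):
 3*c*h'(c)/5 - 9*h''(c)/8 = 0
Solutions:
 h(c) = C1 + C2*erfi(2*sqrt(15)*c/15)


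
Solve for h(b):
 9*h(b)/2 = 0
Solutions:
 h(b) = 0


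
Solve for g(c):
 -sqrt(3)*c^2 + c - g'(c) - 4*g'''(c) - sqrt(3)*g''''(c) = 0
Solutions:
 g(c) = C1 + C2*exp(c*(-16*sqrt(3) + 32*18^(1/3)/(9*sqrt(1011) + 209*sqrt(3))^(1/3) + 12^(1/3)*(9*sqrt(1011) + 209*sqrt(3))^(1/3))/36)*sin(2^(1/3)*3^(1/6)*c*(-2^(1/3)*3^(2/3)*(9*sqrt(1011) + 209*sqrt(3))^(1/3) + 96/(9*sqrt(1011) + 209*sqrt(3))^(1/3))/36) + C3*exp(c*(-16*sqrt(3) + 32*18^(1/3)/(9*sqrt(1011) + 209*sqrt(3))^(1/3) + 12^(1/3)*(9*sqrt(1011) + 209*sqrt(3))^(1/3))/36)*cos(2^(1/3)*3^(1/6)*c*(-2^(1/3)*3^(2/3)*(9*sqrt(1011) + 209*sqrt(3))^(1/3) + 96/(9*sqrt(1011) + 209*sqrt(3))^(1/3))/36) + C4*exp(-c*(32*18^(1/3)/(9*sqrt(1011) + 209*sqrt(3))^(1/3) + 8*sqrt(3) + 12^(1/3)*(9*sqrt(1011) + 209*sqrt(3))^(1/3))/18) - sqrt(3)*c^3/3 + c^2/2 + 8*sqrt(3)*c


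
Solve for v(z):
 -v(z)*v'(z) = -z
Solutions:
 v(z) = -sqrt(C1 + z^2)
 v(z) = sqrt(C1 + z^2)


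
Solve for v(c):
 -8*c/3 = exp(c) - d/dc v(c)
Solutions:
 v(c) = C1 + 4*c^2/3 + exp(c)


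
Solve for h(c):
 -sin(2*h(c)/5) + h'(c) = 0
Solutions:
 -c + 5*log(cos(2*h(c)/5) - 1)/4 - 5*log(cos(2*h(c)/5) + 1)/4 = C1


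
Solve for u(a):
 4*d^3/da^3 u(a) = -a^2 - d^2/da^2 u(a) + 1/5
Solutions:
 u(a) = C1 + C2*a + C3*exp(-a/4) - a^4/12 + 4*a^3/3 - 159*a^2/10


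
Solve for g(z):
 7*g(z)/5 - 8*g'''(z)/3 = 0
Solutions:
 g(z) = C3*exp(21^(1/3)*5^(2/3)*z/10) + (C1*sin(3^(5/6)*5^(2/3)*7^(1/3)*z/20) + C2*cos(3^(5/6)*5^(2/3)*7^(1/3)*z/20))*exp(-21^(1/3)*5^(2/3)*z/20)


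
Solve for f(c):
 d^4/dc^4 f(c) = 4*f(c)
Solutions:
 f(c) = C1*exp(-sqrt(2)*c) + C2*exp(sqrt(2)*c) + C3*sin(sqrt(2)*c) + C4*cos(sqrt(2)*c)


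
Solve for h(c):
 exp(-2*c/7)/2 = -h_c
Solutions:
 h(c) = C1 + 7*exp(-2*c/7)/4


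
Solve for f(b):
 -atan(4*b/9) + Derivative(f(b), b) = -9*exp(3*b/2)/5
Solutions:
 f(b) = C1 + b*atan(4*b/9) - 6*exp(3*b/2)/5 - 9*log(16*b^2 + 81)/8


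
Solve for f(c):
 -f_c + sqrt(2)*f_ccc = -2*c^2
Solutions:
 f(c) = C1 + C2*exp(-2^(3/4)*c/2) + C3*exp(2^(3/4)*c/2) + 2*c^3/3 + 4*sqrt(2)*c


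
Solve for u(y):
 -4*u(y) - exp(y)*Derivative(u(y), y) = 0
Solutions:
 u(y) = C1*exp(4*exp(-y))


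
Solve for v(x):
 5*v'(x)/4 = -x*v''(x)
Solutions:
 v(x) = C1 + C2/x^(1/4)


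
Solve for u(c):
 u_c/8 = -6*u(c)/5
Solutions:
 u(c) = C1*exp(-48*c/5)


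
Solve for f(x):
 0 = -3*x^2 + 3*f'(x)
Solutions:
 f(x) = C1 + x^3/3


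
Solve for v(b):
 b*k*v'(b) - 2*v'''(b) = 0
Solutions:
 v(b) = C1 + Integral(C2*airyai(2^(2/3)*b*k^(1/3)/2) + C3*airybi(2^(2/3)*b*k^(1/3)/2), b)


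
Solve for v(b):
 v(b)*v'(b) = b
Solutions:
 v(b) = -sqrt(C1 + b^2)
 v(b) = sqrt(C1 + b^2)


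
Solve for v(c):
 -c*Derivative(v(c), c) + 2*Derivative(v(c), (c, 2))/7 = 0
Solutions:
 v(c) = C1 + C2*erfi(sqrt(7)*c/2)


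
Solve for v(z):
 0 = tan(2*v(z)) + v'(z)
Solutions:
 v(z) = -asin(C1*exp(-2*z))/2 + pi/2
 v(z) = asin(C1*exp(-2*z))/2


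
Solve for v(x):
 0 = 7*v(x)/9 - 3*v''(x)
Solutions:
 v(x) = C1*exp(-sqrt(21)*x/9) + C2*exp(sqrt(21)*x/9)


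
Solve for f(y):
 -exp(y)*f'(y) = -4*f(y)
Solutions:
 f(y) = C1*exp(-4*exp(-y))


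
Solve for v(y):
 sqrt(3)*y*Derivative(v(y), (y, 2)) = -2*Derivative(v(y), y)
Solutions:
 v(y) = C1 + C2*y^(1 - 2*sqrt(3)/3)


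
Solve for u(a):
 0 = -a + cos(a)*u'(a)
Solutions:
 u(a) = C1 + Integral(a/cos(a), a)


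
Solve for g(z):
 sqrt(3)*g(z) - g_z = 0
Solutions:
 g(z) = C1*exp(sqrt(3)*z)


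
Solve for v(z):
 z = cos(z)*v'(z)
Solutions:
 v(z) = C1 + Integral(z/cos(z), z)


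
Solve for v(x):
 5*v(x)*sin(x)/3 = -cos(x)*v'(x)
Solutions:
 v(x) = C1*cos(x)^(5/3)


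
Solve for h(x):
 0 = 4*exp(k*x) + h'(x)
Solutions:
 h(x) = C1 - 4*exp(k*x)/k


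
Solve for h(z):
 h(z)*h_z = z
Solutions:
 h(z) = -sqrt(C1 + z^2)
 h(z) = sqrt(C1 + z^2)


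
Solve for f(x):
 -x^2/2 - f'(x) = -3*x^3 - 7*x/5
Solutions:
 f(x) = C1 + 3*x^4/4 - x^3/6 + 7*x^2/10


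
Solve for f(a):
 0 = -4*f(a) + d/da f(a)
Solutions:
 f(a) = C1*exp(4*a)


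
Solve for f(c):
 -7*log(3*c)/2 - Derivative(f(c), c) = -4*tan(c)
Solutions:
 f(c) = C1 - 7*c*log(c)/2 - 7*c*log(3)/2 + 7*c/2 - 4*log(cos(c))


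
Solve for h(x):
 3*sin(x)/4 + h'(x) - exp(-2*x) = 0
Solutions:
 h(x) = C1 + 3*cos(x)/4 - exp(-2*x)/2


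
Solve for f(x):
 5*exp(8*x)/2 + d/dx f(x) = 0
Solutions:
 f(x) = C1 - 5*exp(8*x)/16


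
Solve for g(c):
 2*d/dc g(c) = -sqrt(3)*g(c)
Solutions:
 g(c) = C1*exp(-sqrt(3)*c/2)


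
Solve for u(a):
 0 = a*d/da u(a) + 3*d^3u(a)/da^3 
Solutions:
 u(a) = C1 + Integral(C2*airyai(-3^(2/3)*a/3) + C3*airybi(-3^(2/3)*a/3), a)


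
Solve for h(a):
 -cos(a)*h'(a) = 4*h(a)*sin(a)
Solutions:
 h(a) = C1*cos(a)^4


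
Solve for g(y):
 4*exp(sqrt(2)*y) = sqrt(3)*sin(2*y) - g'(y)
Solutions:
 g(y) = C1 - 2*sqrt(2)*exp(sqrt(2)*y) - sqrt(3)*cos(2*y)/2


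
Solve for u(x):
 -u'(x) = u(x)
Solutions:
 u(x) = C1*exp(-x)


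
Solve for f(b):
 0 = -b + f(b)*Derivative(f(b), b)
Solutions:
 f(b) = -sqrt(C1 + b^2)
 f(b) = sqrt(C1 + b^2)


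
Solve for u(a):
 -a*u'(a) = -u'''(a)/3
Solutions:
 u(a) = C1 + Integral(C2*airyai(3^(1/3)*a) + C3*airybi(3^(1/3)*a), a)


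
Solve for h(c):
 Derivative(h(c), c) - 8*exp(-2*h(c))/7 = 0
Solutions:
 h(c) = log(-sqrt(C1 + 112*c)) - log(7)
 h(c) = log(C1 + 112*c)/2 - log(7)


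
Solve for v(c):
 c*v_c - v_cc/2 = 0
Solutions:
 v(c) = C1 + C2*erfi(c)


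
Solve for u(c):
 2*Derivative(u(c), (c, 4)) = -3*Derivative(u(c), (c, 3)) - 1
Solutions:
 u(c) = C1 + C2*c + C3*c^2 + C4*exp(-3*c/2) - c^3/18


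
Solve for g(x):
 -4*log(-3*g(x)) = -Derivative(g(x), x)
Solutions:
 -Integral(1/(log(-_y) + log(3)), (_y, g(x)))/4 = C1 - x


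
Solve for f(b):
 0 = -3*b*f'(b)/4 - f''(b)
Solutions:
 f(b) = C1 + C2*erf(sqrt(6)*b/4)


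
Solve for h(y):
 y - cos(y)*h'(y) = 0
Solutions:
 h(y) = C1 + Integral(y/cos(y), y)


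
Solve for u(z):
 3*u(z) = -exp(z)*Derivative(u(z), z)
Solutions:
 u(z) = C1*exp(3*exp(-z))


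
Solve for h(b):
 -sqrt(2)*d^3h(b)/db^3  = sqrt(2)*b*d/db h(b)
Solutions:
 h(b) = C1 + Integral(C2*airyai(-b) + C3*airybi(-b), b)


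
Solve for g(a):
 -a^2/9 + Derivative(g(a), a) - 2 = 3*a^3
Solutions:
 g(a) = C1 + 3*a^4/4 + a^3/27 + 2*a


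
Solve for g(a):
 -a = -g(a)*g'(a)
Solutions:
 g(a) = -sqrt(C1 + a^2)
 g(a) = sqrt(C1 + a^2)


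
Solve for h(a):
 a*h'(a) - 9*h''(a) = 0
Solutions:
 h(a) = C1 + C2*erfi(sqrt(2)*a/6)


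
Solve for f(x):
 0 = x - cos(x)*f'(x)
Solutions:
 f(x) = C1 + Integral(x/cos(x), x)


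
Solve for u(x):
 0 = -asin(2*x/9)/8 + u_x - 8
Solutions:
 u(x) = C1 + x*asin(2*x/9)/8 + 8*x + sqrt(81 - 4*x^2)/16


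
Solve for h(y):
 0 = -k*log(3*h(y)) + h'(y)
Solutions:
 Integral(1/(log(_y) + log(3)), (_y, h(y))) = C1 + k*y


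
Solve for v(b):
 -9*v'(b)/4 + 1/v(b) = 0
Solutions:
 v(b) = -sqrt(C1 + 8*b)/3
 v(b) = sqrt(C1 + 8*b)/3


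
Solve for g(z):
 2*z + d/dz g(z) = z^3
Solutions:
 g(z) = C1 + z^4/4 - z^2


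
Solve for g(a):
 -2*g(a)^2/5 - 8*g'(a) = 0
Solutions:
 g(a) = 20/(C1 + a)


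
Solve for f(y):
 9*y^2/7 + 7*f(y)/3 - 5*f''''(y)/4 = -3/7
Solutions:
 f(y) = C1*exp(-15^(3/4)*sqrt(2)*7^(1/4)*y/15) + C2*exp(15^(3/4)*sqrt(2)*7^(1/4)*y/15) + C3*sin(15^(3/4)*sqrt(2)*7^(1/4)*y/15) + C4*cos(15^(3/4)*sqrt(2)*7^(1/4)*y/15) - 27*y^2/49 - 9/49


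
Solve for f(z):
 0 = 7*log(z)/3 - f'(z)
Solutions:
 f(z) = C1 + 7*z*log(z)/3 - 7*z/3


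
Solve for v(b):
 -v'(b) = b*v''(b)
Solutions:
 v(b) = C1 + C2*log(b)


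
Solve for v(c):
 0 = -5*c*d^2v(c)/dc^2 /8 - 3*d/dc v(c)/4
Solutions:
 v(c) = C1 + C2/c^(1/5)


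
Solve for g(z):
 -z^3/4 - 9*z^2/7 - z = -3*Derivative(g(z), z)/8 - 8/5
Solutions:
 g(z) = C1 + z^4/6 + 8*z^3/7 + 4*z^2/3 - 64*z/15


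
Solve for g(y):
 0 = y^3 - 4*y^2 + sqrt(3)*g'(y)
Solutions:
 g(y) = C1 - sqrt(3)*y^4/12 + 4*sqrt(3)*y^3/9


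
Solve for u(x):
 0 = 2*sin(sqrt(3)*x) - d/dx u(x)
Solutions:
 u(x) = C1 - 2*sqrt(3)*cos(sqrt(3)*x)/3


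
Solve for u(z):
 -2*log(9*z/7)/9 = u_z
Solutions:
 u(z) = C1 - 2*z*log(z)/9 - 4*z*log(3)/9 + 2*z/9 + 2*z*log(7)/9


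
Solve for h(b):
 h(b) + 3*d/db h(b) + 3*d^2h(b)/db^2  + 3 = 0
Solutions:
 h(b) = (C1*sin(sqrt(3)*b/6) + C2*cos(sqrt(3)*b/6))*exp(-b/2) - 3


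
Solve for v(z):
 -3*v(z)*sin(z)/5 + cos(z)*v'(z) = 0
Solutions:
 v(z) = C1/cos(z)^(3/5)


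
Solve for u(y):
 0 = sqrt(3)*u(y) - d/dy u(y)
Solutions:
 u(y) = C1*exp(sqrt(3)*y)


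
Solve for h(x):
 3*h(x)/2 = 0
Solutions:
 h(x) = 0


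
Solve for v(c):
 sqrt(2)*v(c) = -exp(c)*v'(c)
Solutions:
 v(c) = C1*exp(sqrt(2)*exp(-c))


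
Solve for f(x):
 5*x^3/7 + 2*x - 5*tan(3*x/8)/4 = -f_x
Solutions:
 f(x) = C1 - 5*x^4/28 - x^2 - 10*log(cos(3*x/8))/3


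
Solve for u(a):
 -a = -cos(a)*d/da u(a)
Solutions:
 u(a) = C1 + Integral(a/cos(a), a)


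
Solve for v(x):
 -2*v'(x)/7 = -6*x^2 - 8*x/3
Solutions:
 v(x) = C1 + 7*x^3 + 14*x^2/3


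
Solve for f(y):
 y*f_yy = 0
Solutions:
 f(y) = C1 + C2*y


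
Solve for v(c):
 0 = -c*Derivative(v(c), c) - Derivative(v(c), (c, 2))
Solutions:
 v(c) = C1 + C2*erf(sqrt(2)*c/2)


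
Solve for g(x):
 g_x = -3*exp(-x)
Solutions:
 g(x) = C1 + 3*exp(-x)


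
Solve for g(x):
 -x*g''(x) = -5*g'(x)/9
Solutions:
 g(x) = C1 + C2*x^(14/9)


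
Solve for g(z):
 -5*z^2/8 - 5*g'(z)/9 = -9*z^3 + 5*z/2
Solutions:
 g(z) = C1 + 81*z^4/20 - 3*z^3/8 - 9*z^2/4


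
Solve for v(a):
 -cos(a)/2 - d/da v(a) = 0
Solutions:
 v(a) = C1 - sin(a)/2


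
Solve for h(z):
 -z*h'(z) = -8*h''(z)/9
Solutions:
 h(z) = C1 + C2*erfi(3*z/4)


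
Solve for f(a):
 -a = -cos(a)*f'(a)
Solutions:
 f(a) = C1 + Integral(a/cos(a), a)


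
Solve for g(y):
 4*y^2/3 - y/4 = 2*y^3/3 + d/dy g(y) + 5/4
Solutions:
 g(y) = C1 - y^4/6 + 4*y^3/9 - y^2/8 - 5*y/4


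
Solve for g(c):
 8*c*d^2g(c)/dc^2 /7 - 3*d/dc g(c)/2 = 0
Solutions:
 g(c) = C1 + C2*c^(37/16)


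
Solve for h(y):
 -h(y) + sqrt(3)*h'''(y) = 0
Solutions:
 h(y) = C3*exp(3^(5/6)*y/3) + (C1*sin(3^(1/3)*y/2) + C2*cos(3^(1/3)*y/2))*exp(-3^(5/6)*y/6)


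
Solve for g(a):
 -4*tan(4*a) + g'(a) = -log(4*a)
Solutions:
 g(a) = C1 - a*log(a) - 2*a*log(2) + a - log(cos(4*a))


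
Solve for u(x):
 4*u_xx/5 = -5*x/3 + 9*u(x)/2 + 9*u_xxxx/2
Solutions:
 u(x) = 10*x/27 + (C1*sin(x*sin(atan(7*sqrt(41)/4)/2)) + C2*cos(x*sin(atan(7*sqrt(41)/4)/2)))*exp(-x*cos(atan(7*sqrt(41)/4)/2)) + (C3*sin(x*sin(atan(7*sqrt(41)/4)/2)) + C4*cos(x*sin(atan(7*sqrt(41)/4)/2)))*exp(x*cos(atan(7*sqrt(41)/4)/2))


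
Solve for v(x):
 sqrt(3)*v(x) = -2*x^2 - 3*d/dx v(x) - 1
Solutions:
 v(x) = C1*exp(-sqrt(3)*x/3) - 2*sqrt(3)*x^2/3 + 4*x - 13*sqrt(3)/3


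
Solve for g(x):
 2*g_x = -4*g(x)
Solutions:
 g(x) = C1*exp(-2*x)


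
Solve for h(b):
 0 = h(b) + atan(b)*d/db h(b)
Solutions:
 h(b) = C1*exp(-Integral(1/atan(b), b))


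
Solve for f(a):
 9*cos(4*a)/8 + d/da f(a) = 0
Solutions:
 f(a) = C1 - 9*sin(4*a)/32


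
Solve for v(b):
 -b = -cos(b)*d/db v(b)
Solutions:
 v(b) = C1 + Integral(b/cos(b), b)


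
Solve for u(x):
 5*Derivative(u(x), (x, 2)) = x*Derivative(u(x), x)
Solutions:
 u(x) = C1 + C2*erfi(sqrt(10)*x/10)


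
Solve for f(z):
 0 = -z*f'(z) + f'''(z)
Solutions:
 f(z) = C1 + Integral(C2*airyai(z) + C3*airybi(z), z)


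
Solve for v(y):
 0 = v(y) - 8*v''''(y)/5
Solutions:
 v(y) = C1*exp(-10^(1/4)*y/2) + C2*exp(10^(1/4)*y/2) + C3*sin(10^(1/4)*y/2) + C4*cos(10^(1/4)*y/2)


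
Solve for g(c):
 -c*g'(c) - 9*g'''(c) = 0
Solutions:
 g(c) = C1 + Integral(C2*airyai(-3^(1/3)*c/3) + C3*airybi(-3^(1/3)*c/3), c)


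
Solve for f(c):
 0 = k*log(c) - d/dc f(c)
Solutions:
 f(c) = C1 + c*k*log(c) - c*k


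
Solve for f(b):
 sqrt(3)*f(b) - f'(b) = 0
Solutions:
 f(b) = C1*exp(sqrt(3)*b)


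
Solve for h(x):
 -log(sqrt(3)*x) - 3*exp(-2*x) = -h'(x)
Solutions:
 h(x) = C1 + x*log(x) + x*(-1 + log(3)/2) - 3*exp(-2*x)/2


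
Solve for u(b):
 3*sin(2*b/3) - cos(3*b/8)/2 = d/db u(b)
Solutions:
 u(b) = C1 - 4*sin(3*b/8)/3 - 9*cos(2*b/3)/2


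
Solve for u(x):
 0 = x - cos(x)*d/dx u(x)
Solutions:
 u(x) = C1 + Integral(x/cos(x), x)


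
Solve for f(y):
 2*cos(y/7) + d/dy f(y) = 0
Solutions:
 f(y) = C1 - 14*sin(y/7)


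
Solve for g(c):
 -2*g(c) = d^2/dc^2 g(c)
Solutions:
 g(c) = C1*sin(sqrt(2)*c) + C2*cos(sqrt(2)*c)


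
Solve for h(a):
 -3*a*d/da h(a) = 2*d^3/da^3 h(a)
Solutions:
 h(a) = C1 + Integral(C2*airyai(-2^(2/3)*3^(1/3)*a/2) + C3*airybi(-2^(2/3)*3^(1/3)*a/2), a)


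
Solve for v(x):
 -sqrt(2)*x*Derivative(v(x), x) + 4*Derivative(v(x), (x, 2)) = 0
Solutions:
 v(x) = C1 + C2*erfi(2^(3/4)*x/4)


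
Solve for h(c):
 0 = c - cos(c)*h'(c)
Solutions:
 h(c) = C1 + Integral(c/cos(c), c)


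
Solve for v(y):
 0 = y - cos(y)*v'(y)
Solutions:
 v(y) = C1 + Integral(y/cos(y), y)


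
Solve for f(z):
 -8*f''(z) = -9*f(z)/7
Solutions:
 f(z) = C1*exp(-3*sqrt(14)*z/28) + C2*exp(3*sqrt(14)*z/28)


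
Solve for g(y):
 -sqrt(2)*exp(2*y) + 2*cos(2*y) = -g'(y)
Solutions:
 g(y) = C1 + sqrt(2)*exp(2*y)/2 - sin(2*y)


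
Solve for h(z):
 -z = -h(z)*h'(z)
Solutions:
 h(z) = -sqrt(C1 + z^2)
 h(z) = sqrt(C1 + z^2)


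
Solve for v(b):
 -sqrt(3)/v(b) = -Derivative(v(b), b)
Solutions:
 v(b) = -sqrt(C1 + 2*sqrt(3)*b)
 v(b) = sqrt(C1 + 2*sqrt(3)*b)


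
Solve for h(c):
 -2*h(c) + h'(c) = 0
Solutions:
 h(c) = C1*exp(2*c)


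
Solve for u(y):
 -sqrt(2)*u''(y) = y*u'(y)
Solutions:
 u(y) = C1 + C2*erf(2^(1/4)*y/2)


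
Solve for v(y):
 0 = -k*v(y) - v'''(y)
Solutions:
 v(y) = C1*exp(y*(-k)^(1/3)) + C2*exp(y*(-k)^(1/3)*(-1 + sqrt(3)*I)/2) + C3*exp(-y*(-k)^(1/3)*(1 + sqrt(3)*I)/2)


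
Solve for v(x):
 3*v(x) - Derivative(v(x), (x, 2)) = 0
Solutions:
 v(x) = C1*exp(-sqrt(3)*x) + C2*exp(sqrt(3)*x)


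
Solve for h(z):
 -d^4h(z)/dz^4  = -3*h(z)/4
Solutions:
 h(z) = C1*exp(-sqrt(2)*3^(1/4)*z/2) + C2*exp(sqrt(2)*3^(1/4)*z/2) + C3*sin(sqrt(2)*3^(1/4)*z/2) + C4*cos(sqrt(2)*3^(1/4)*z/2)


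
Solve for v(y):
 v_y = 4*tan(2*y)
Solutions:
 v(y) = C1 - 2*log(cos(2*y))


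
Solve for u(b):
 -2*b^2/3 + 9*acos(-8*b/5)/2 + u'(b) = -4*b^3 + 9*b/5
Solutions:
 u(b) = C1 - b^4 + 2*b^3/9 + 9*b^2/10 - 9*b*acos(-8*b/5)/2 - 9*sqrt(25 - 64*b^2)/16


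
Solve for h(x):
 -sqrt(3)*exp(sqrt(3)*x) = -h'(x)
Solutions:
 h(x) = C1 + exp(sqrt(3)*x)


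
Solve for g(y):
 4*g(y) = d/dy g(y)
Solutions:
 g(y) = C1*exp(4*y)


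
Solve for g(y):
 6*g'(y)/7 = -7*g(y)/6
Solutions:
 g(y) = C1*exp(-49*y/36)


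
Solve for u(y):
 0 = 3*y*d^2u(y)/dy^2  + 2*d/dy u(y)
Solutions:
 u(y) = C1 + C2*y^(1/3)


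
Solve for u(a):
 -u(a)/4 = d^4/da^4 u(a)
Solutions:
 u(a) = (C1*sin(a/2) + C2*cos(a/2))*exp(-a/2) + (C3*sin(a/2) + C4*cos(a/2))*exp(a/2)


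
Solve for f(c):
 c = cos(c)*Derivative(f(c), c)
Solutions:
 f(c) = C1 + Integral(c/cos(c), c)


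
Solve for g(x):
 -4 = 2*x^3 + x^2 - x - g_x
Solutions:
 g(x) = C1 + x^4/2 + x^3/3 - x^2/2 + 4*x


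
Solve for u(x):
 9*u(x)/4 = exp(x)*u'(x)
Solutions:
 u(x) = C1*exp(-9*exp(-x)/4)


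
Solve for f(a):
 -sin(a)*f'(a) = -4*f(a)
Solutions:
 f(a) = C1*(cos(a)^2 - 2*cos(a) + 1)/(cos(a)^2 + 2*cos(a) + 1)


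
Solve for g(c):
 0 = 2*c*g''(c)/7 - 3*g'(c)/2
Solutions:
 g(c) = C1 + C2*c^(25/4)


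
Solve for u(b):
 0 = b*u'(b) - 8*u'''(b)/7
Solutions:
 u(b) = C1 + Integral(C2*airyai(7^(1/3)*b/2) + C3*airybi(7^(1/3)*b/2), b)


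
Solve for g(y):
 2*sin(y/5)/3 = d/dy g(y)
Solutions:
 g(y) = C1 - 10*cos(y/5)/3


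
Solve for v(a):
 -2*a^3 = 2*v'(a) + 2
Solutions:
 v(a) = C1 - a^4/4 - a


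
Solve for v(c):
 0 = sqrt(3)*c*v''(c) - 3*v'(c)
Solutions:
 v(c) = C1 + C2*c^(1 + sqrt(3))


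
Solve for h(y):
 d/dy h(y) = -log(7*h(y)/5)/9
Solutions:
 -9*Integral(1/(-log(_y) - log(7) + log(5)), (_y, h(y))) = C1 - y


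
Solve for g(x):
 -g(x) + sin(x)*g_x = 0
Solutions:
 g(x) = C1*sqrt(cos(x) - 1)/sqrt(cos(x) + 1)


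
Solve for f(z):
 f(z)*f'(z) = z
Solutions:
 f(z) = -sqrt(C1 + z^2)
 f(z) = sqrt(C1 + z^2)


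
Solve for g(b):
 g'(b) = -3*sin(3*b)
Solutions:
 g(b) = C1 + cos(3*b)


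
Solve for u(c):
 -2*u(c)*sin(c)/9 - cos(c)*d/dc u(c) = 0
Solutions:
 u(c) = C1*cos(c)^(2/9)


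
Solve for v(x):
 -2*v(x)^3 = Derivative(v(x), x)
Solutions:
 v(x) = -sqrt(2)*sqrt(-1/(C1 - 2*x))/2
 v(x) = sqrt(2)*sqrt(-1/(C1 - 2*x))/2


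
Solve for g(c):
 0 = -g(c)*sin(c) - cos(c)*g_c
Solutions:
 g(c) = C1*cos(c)


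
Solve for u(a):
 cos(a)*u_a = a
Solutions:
 u(a) = C1 + Integral(a/cos(a), a)


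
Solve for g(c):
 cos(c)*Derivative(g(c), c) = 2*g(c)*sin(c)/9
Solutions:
 g(c) = C1/cos(c)^(2/9)


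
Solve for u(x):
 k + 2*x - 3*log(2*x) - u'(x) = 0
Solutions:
 u(x) = C1 + k*x + x^2 - 3*x*log(x) - x*log(8) + 3*x


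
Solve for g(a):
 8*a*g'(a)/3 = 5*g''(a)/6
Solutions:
 g(a) = C1 + C2*erfi(2*sqrt(10)*a/5)


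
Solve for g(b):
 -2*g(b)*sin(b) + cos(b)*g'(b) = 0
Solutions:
 g(b) = C1/cos(b)^2


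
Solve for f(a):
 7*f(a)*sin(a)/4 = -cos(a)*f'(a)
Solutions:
 f(a) = C1*cos(a)^(7/4)


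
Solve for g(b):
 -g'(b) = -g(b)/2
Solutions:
 g(b) = C1*exp(b/2)


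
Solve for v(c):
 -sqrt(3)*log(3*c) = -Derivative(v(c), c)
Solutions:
 v(c) = C1 + sqrt(3)*c*log(c) - sqrt(3)*c + sqrt(3)*c*log(3)


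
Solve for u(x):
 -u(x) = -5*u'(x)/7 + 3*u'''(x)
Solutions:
 u(x) = C1*exp(x*(10*98^(1/3)/(sqrt(190981) + 441)^(1/3) + 28^(1/3)*(sqrt(190981) + 441)^(1/3))/84)*sin(sqrt(3)*x*(-28^(1/3)*(sqrt(190981) + 441)^(1/3) + 10*98^(1/3)/(sqrt(190981) + 441)^(1/3))/84) + C2*exp(x*(10*98^(1/3)/(sqrt(190981) + 441)^(1/3) + 28^(1/3)*(sqrt(190981) + 441)^(1/3))/84)*cos(sqrt(3)*x*(-28^(1/3)*(sqrt(190981) + 441)^(1/3) + 10*98^(1/3)/(sqrt(190981) + 441)^(1/3))/84) + C3*exp(-x*(10*98^(1/3)/(sqrt(190981) + 441)^(1/3) + 28^(1/3)*(sqrt(190981) + 441)^(1/3))/42)


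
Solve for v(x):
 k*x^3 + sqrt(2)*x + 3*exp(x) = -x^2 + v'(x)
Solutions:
 v(x) = C1 + k*x^4/4 + x^3/3 + sqrt(2)*x^2/2 + 3*exp(x)


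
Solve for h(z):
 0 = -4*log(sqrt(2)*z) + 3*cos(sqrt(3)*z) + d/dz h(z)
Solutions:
 h(z) = C1 + 4*z*log(z) - 4*z + 2*z*log(2) - sqrt(3)*sin(sqrt(3)*z)


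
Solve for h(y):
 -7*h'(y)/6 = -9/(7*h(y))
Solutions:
 h(y) = -sqrt(C1 + 108*y)/7
 h(y) = sqrt(C1 + 108*y)/7


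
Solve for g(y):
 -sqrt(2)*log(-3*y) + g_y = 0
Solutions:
 g(y) = C1 + sqrt(2)*y*log(-y) + sqrt(2)*y*(-1 + log(3))


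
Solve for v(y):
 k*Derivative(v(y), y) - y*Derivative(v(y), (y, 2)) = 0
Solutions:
 v(y) = C1 + y^(re(k) + 1)*(C2*sin(log(y)*Abs(im(k))) + C3*cos(log(y)*im(k)))


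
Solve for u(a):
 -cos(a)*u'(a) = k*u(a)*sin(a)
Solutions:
 u(a) = C1*exp(k*log(cos(a)))


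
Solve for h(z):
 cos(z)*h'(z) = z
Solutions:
 h(z) = C1 + Integral(z/cos(z), z)


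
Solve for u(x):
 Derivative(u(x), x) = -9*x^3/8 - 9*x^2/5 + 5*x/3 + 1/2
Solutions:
 u(x) = C1 - 9*x^4/32 - 3*x^3/5 + 5*x^2/6 + x/2


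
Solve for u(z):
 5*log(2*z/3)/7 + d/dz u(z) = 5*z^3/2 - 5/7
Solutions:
 u(z) = C1 + 5*z^4/8 - 5*z*log(z)/7 - 5*z*log(2)/7 + 5*z*log(3)/7


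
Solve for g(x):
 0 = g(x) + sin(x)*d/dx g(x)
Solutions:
 g(x) = C1*sqrt(cos(x) + 1)/sqrt(cos(x) - 1)


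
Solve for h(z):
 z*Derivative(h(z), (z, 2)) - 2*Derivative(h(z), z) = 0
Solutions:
 h(z) = C1 + C2*z^3


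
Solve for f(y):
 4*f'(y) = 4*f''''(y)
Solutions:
 f(y) = C1 + C4*exp(y) + (C2*sin(sqrt(3)*y/2) + C3*cos(sqrt(3)*y/2))*exp(-y/2)


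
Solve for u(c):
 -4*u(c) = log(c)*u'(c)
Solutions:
 u(c) = C1*exp(-4*li(c))


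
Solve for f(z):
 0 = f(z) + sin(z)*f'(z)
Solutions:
 f(z) = C1*sqrt(cos(z) + 1)/sqrt(cos(z) - 1)


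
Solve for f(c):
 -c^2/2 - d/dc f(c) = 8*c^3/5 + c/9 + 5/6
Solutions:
 f(c) = C1 - 2*c^4/5 - c^3/6 - c^2/18 - 5*c/6


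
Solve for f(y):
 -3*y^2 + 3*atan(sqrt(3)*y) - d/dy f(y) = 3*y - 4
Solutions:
 f(y) = C1 - y^3 - 3*y^2/2 + 3*y*atan(sqrt(3)*y) + 4*y - sqrt(3)*log(3*y^2 + 1)/2


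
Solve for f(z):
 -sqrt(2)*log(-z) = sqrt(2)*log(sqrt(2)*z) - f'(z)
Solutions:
 f(z) = C1 + 2*sqrt(2)*z*log(z) + sqrt(2)*z*(-2 + log(2)/2 + I*pi)


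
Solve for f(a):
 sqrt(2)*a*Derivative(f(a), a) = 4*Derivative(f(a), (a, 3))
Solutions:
 f(a) = C1 + Integral(C2*airyai(sqrt(2)*a/2) + C3*airybi(sqrt(2)*a/2), a)


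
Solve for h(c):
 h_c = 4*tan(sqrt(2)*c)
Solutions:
 h(c) = C1 - 2*sqrt(2)*log(cos(sqrt(2)*c))


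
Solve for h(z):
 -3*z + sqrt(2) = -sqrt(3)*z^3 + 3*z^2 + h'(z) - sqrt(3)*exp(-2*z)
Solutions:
 h(z) = C1 + sqrt(3)*z^4/4 - z^3 - 3*z^2/2 + sqrt(2)*z - sqrt(3)*exp(-2*z)/2


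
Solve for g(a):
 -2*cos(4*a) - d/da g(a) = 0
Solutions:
 g(a) = C1 - sin(4*a)/2


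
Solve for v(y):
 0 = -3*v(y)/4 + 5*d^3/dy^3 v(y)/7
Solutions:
 v(y) = C3*exp(1050^(1/3)*y/10) + (C1*sin(3^(5/6)*350^(1/3)*y/20) + C2*cos(3^(5/6)*350^(1/3)*y/20))*exp(-1050^(1/3)*y/20)


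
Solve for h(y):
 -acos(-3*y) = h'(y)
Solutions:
 h(y) = C1 - y*acos(-3*y) - sqrt(1 - 9*y^2)/3


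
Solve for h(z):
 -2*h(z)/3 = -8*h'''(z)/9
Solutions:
 h(z) = C3*exp(6^(1/3)*z/2) + (C1*sin(2^(1/3)*3^(5/6)*z/4) + C2*cos(2^(1/3)*3^(5/6)*z/4))*exp(-6^(1/3)*z/4)


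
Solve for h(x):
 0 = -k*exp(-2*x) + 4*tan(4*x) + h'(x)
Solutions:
 h(x) = C1 - k*exp(-2*x)/2 - log(tan(4*x)^2 + 1)/2


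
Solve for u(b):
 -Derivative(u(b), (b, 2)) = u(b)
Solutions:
 u(b) = C1*sin(b) + C2*cos(b)


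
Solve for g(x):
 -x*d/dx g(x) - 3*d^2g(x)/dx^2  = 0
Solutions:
 g(x) = C1 + C2*erf(sqrt(6)*x/6)


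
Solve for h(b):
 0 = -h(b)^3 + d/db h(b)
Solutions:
 h(b) = -sqrt(2)*sqrt(-1/(C1 + b))/2
 h(b) = sqrt(2)*sqrt(-1/(C1 + b))/2


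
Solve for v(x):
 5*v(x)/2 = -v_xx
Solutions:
 v(x) = C1*sin(sqrt(10)*x/2) + C2*cos(sqrt(10)*x/2)


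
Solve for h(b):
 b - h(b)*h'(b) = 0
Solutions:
 h(b) = -sqrt(C1 + b^2)
 h(b) = sqrt(C1 + b^2)


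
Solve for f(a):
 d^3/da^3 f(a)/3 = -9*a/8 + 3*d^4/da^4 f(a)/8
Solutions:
 f(a) = C1 + C2*a + C3*a^2 + C4*exp(8*a/9) - 9*a^4/64 - 81*a^3/128


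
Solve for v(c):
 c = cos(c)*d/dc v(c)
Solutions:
 v(c) = C1 + Integral(c/cos(c), c)


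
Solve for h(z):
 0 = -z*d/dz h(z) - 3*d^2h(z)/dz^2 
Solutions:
 h(z) = C1 + C2*erf(sqrt(6)*z/6)


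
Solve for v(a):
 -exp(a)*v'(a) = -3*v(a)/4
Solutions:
 v(a) = C1*exp(-3*exp(-a)/4)


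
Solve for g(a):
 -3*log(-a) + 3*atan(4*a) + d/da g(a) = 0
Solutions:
 g(a) = C1 + 3*a*log(-a) - 3*a*atan(4*a) - 3*a + 3*log(16*a^2 + 1)/8


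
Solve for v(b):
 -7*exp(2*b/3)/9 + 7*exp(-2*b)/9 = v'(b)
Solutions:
 v(b) = C1 - 7*exp(2*b/3)/6 - 7*exp(-2*b)/18


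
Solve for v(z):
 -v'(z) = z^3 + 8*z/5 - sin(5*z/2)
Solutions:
 v(z) = C1 - z^4/4 - 4*z^2/5 - 2*cos(5*z/2)/5


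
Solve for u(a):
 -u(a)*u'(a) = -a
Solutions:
 u(a) = -sqrt(C1 + a^2)
 u(a) = sqrt(C1 + a^2)


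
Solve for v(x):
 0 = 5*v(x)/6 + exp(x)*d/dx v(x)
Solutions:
 v(x) = C1*exp(5*exp(-x)/6)


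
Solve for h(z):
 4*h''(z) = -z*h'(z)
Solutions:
 h(z) = C1 + C2*erf(sqrt(2)*z/4)


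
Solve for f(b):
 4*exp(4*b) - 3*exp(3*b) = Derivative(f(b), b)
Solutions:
 f(b) = C1 + exp(4*b) - exp(3*b)


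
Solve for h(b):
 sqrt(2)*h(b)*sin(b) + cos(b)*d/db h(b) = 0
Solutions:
 h(b) = C1*cos(b)^(sqrt(2))


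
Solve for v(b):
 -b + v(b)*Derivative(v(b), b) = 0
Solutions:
 v(b) = -sqrt(C1 + b^2)
 v(b) = sqrt(C1 + b^2)


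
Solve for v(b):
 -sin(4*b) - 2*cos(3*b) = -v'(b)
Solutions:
 v(b) = C1 + 2*sin(3*b)/3 - cos(4*b)/4


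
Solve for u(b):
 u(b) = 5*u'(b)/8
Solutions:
 u(b) = C1*exp(8*b/5)


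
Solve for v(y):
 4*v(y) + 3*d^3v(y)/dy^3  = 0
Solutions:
 v(y) = C3*exp(-6^(2/3)*y/3) + (C1*sin(2^(2/3)*3^(1/6)*y/2) + C2*cos(2^(2/3)*3^(1/6)*y/2))*exp(6^(2/3)*y/6)


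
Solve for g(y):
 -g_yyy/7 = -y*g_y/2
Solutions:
 g(y) = C1 + Integral(C2*airyai(2^(2/3)*7^(1/3)*y/2) + C3*airybi(2^(2/3)*7^(1/3)*y/2), y)


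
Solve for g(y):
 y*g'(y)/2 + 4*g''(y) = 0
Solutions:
 g(y) = C1 + C2*erf(y/4)


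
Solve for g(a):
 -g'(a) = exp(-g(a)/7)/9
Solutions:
 g(a) = 7*log(C1 - a/63)


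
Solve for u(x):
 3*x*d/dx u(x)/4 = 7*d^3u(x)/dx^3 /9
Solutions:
 u(x) = C1 + Integral(C2*airyai(3*98^(1/3)*x/14) + C3*airybi(3*98^(1/3)*x/14), x)


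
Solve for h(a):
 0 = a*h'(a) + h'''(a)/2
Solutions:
 h(a) = C1 + Integral(C2*airyai(-2^(1/3)*a) + C3*airybi(-2^(1/3)*a), a)


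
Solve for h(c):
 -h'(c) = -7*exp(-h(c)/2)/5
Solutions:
 h(c) = 2*log(C1 + 7*c/10)


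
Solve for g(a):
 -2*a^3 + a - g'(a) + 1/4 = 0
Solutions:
 g(a) = C1 - a^4/2 + a^2/2 + a/4


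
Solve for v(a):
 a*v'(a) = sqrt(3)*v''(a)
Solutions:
 v(a) = C1 + C2*erfi(sqrt(2)*3^(3/4)*a/6)


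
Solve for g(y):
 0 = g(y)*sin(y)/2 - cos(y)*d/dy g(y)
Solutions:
 g(y) = C1/sqrt(cos(y))


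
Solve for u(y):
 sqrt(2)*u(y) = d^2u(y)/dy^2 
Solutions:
 u(y) = C1*exp(-2^(1/4)*y) + C2*exp(2^(1/4)*y)


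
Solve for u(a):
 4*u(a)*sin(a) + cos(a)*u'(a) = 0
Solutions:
 u(a) = C1*cos(a)^4


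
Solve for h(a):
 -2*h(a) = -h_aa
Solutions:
 h(a) = C1*exp(-sqrt(2)*a) + C2*exp(sqrt(2)*a)


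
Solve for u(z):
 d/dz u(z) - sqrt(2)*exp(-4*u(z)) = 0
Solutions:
 u(z) = log(-I*(C1 + 4*sqrt(2)*z)^(1/4))
 u(z) = log(I*(C1 + 4*sqrt(2)*z)^(1/4))
 u(z) = log(-(C1 + 4*sqrt(2)*z)^(1/4))
 u(z) = log(C1 + 4*sqrt(2)*z)/4


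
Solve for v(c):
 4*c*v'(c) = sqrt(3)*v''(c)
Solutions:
 v(c) = C1 + C2*erfi(sqrt(2)*3^(3/4)*c/3)


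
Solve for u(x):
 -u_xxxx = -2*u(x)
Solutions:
 u(x) = C1*exp(-2^(1/4)*x) + C2*exp(2^(1/4)*x) + C3*sin(2^(1/4)*x) + C4*cos(2^(1/4)*x)


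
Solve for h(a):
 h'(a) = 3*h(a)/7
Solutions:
 h(a) = C1*exp(3*a/7)


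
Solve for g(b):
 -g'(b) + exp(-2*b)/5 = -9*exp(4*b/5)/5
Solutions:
 g(b) = C1 + 9*exp(4*b/5)/4 - exp(-2*b)/10


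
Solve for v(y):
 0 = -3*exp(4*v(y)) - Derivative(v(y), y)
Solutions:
 v(y) = log(-I*(1/(C1 + 12*y))^(1/4))
 v(y) = log(I*(1/(C1 + 12*y))^(1/4))
 v(y) = log(-(1/(C1 + 12*y))^(1/4))
 v(y) = log(1/(C1 + 12*y))/4


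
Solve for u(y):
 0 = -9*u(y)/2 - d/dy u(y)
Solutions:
 u(y) = C1*exp(-9*y/2)


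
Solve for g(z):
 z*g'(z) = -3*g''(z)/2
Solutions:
 g(z) = C1 + C2*erf(sqrt(3)*z/3)


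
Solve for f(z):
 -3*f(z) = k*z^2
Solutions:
 f(z) = -k*z^2/3


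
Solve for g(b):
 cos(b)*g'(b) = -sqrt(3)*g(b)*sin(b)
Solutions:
 g(b) = C1*cos(b)^(sqrt(3))


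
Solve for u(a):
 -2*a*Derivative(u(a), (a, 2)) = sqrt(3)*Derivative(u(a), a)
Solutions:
 u(a) = C1 + C2*a^(1 - sqrt(3)/2)


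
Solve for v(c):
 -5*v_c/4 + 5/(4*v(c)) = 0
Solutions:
 v(c) = -sqrt(C1 + 2*c)
 v(c) = sqrt(C1 + 2*c)


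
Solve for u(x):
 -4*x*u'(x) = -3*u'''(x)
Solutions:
 u(x) = C1 + Integral(C2*airyai(6^(2/3)*x/3) + C3*airybi(6^(2/3)*x/3), x)


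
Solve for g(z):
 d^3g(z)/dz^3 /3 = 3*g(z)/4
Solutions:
 g(z) = C3*exp(2^(1/3)*3^(2/3)*z/2) + (C1*sin(3*2^(1/3)*3^(1/6)*z/4) + C2*cos(3*2^(1/3)*3^(1/6)*z/4))*exp(-2^(1/3)*3^(2/3)*z/4)


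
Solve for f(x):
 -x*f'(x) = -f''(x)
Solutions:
 f(x) = C1 + C2*erfi(sqrt(2)*x/2)


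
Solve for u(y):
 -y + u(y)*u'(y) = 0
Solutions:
 u(y) = -sqrt(C1 + y^2)
 u(y) = sqrt(C1 + y^2)


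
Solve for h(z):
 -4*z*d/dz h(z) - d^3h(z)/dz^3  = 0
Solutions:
 h(z) = C1 + Integral(C2*airyai(-2^(2/3)*z) + C3*airybi(-2^(2/3)*z), z)


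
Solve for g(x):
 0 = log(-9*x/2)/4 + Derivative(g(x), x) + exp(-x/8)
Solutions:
 g(x) = C1 - x*log(-x)/4 + x*(-2*log(3) + log(2) + 1)/4 + 8*exp(-x/8)


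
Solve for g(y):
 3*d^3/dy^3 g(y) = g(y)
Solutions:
 g(y) = C3*exp(3^(2/3)*y/3) + (C1*sin(3^(1/6)*y/2) + C2*cos(3^(1/6)*y/2))*exp(-3^(2/3)*y/6)


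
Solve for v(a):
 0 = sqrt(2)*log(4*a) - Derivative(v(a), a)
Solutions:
 v(a) = C1 + sqrt(2)*a*log(a) - sqrt(2)*a + 2*sqrt(2)*a*log(2)


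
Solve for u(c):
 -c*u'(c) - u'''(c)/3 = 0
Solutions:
 u(c) = C1 + Integral(C2*airyai(-3^(1/3)*c) + C3*airybi(-3^(1/3)*c), c)


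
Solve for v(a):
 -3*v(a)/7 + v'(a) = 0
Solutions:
 v(a) = C1*exp(3*a/7)


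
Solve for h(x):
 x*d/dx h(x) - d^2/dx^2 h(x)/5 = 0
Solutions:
 h(x) = C1 + C2*erfi(sqrt(10)*x/2)


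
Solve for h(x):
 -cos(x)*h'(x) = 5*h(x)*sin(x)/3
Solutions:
 h(x) = C1*cos(x)^(5/3)


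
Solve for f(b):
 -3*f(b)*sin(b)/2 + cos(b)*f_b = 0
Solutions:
 f(b) = C1/cos(b)^(3/2)


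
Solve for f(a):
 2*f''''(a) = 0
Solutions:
 f(a) = C1 + C2*a + C3*a^2 + C4*a^3


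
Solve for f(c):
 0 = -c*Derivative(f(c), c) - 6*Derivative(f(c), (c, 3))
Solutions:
 f(c) = C1 + Integral(C2*airyai(-6^(2/3)*c/6) + C3*airybi(-6^(2/3)*c/6), c)


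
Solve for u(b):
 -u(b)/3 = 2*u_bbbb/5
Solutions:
 u(b) = (C1*sin(10^(1/4)*3^(3/4)*b/6) + C2*cos(10^(1/4)*3^(3/4)*b/6))*exp(-10^(1/4)*3^(3/4)*b/6) + (C3*sin(10^(1/4)*3^(3/4)*b/6) + C4*cos(10^(1/4)*3^(3/4)*b/6))*exp(10^(1/4)*3^(3/4)*b/6)


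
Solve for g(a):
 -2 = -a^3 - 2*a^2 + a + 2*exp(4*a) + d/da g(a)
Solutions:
 g(a) = C1 + a^4/4 + 2*a^3/3 - a^2/2 - 2*a - exp(4*a)/2


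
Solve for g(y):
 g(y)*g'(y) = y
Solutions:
 g(y) = -sqrt(C1 + y^2)
 g(y) = sqrt(C1 + y^2)


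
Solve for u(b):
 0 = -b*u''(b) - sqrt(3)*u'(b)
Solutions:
 u(b) = C1 + C2*b^(1 - sqrt(3))


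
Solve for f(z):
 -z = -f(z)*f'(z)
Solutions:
 f(z) = -sqrt(C1 + z^2)
 f(z) = sqrt(C1 + z^2)


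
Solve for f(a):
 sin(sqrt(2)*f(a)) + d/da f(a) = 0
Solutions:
 f(a) = sqrt(2)*(pi - acos((-exp(2*sqrt(2)*C1) - exp(2*sqrt(2)*a))/(exp(2*sqrt(2)*C1) - exp(2*sqrt(2)*a)))/2)
 f(a) = sqrt(2)*acos((-exp(2*sqrt(2)*C1) - exp(2*sqrt(2)*a))/(exp(2*sqrt(2)*C1) - exp(2*sqrt(2)*a)))/2


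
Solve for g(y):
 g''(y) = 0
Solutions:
 g(y) = C1 + C2*y


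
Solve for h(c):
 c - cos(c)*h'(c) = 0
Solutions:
 h(c) = C1 + Integral(c/cos(c), c)


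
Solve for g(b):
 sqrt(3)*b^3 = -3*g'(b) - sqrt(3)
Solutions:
 g(b) = C1 - sqrt(3)*b^4/12 - sqrt(3)*b/3


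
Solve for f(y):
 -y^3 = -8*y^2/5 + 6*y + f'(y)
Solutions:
 f(y) = C1 - y^4/4 + 8*y^3/15 - 3*y^2


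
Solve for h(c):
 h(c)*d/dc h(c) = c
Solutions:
 h(c) = -sqrt(C1 + c^2)
 h(c) = sqrt(C1 + c^2)


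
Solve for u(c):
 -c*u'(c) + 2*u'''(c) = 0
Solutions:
 u(c) = C1 + Integral(C2*airyai(2^(2/3)*c/2) + C3*airybi(2^(2/3)*c/2), c)


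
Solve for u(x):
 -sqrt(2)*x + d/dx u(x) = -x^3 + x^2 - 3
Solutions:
 u(x) = C1 - x^4/4 + x^3/3 + sqrt(2)*x^2/2 - 3*x


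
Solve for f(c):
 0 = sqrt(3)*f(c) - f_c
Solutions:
 f(c) = C1*exp(sqrt(3)*c)


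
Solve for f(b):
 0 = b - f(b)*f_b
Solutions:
 f(b) = -sqrt(C1 + b^2)
 f(b) = sqrt(C1 + b^2)


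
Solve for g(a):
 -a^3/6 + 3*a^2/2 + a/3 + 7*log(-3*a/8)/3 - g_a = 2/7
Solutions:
 g(a) = C1 - a^4/24 + a^3/2 + a^2/6 + 7*a*log(-a)/3 + a*(-7*log(2) - 55/21 + 7*log(3)/3)


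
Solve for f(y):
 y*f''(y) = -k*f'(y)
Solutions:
 f(y) = C1 + y^(1 - re(k))*(C2*sin(log(y)*Abs(im(k))) + C3*cos(log(y)*im(k)))


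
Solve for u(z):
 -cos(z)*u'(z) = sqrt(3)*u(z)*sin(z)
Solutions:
 u(z) = C1*cos(z)^(sqrt(3))


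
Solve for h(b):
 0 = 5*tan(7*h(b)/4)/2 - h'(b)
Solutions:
 h(b) = -4*asin(C1*exp(35*b/8))/7 + 4*pi/7
 h(b) = 4*asin(C1*exp(35*b/8))/7


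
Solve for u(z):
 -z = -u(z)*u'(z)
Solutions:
 u(z) = -sqrt(C1 + z^2)
 u(z) = sqrt(C1 + z^2)


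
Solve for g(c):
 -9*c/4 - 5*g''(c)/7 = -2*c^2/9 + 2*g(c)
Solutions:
 g(c) = C1*sin(sqrt(70)*c/5) + C2*cos(sqrt(70)*c/5) + c^2/9 - 9*c/8 - 5/63


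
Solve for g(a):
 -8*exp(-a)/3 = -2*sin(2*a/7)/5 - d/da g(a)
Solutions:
 g(a) = C1 + 7*cos(2*a/7)/5 - 8*exp(-a)/3


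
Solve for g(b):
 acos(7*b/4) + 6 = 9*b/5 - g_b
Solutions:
 g(b) = C1 + 9*b^2/10 - b*acos(7*b/4) - 6*b + sqrt(16 - 49*b^2)/7


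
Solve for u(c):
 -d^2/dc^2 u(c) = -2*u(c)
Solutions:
 u(c) = C1*exp(-sqrt(2)*c) + C2*exp(sqrt(2)*c)


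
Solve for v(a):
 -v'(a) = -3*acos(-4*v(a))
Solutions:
 Integral(1/acos(-4*_y), (_y, v(a))) = C1 + 3*a


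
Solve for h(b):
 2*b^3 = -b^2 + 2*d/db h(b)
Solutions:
 h(b) = C1 + b^4/4 + b^3/6


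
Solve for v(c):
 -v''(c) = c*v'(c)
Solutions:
 v(c) = C1 + C2*erf(sqrt(2)*c/2)


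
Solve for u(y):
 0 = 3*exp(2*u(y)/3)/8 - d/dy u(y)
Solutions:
 u(y) = 3*log(-sqrt(-1/(C1 + 3*y))) + 3*log(3)/2 + 3*log(2)
 u(y) = 3*log(-1/(C1 + 3*y))/2 + 3*log(3)/2 + 3*log(2)


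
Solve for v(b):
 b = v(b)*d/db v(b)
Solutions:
 v(b) = -sqrt(C1 + b^2)
 v(b) = sqrt(C1 + b^2)


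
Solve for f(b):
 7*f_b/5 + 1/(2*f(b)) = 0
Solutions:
 f(b) = -sqrt(C1 - 35*b)/7
 f(b) = sqrt(C1 - 35*b)/7


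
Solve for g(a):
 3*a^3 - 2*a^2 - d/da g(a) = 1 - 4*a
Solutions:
 g(a) = C1 + 3*a^4/4 - 2*a^3/3 + 2*a^2 - a


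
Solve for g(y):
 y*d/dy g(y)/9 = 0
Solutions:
 g(y) = C1


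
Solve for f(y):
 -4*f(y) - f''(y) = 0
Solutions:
 f(y) = C1*sin(2*y) + C2*cos(2*y)


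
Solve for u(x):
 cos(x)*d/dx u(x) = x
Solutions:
 u(x) = C1 + Integral(x/cos(x), x)


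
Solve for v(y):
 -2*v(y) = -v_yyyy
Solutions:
 v(y) = C1*exp(-2^(1/4)*y) + C2*exp(2^(1/4)*y) + C3*sin(2^(1/4)*y) + C4*cos(2^(1/4)*y)


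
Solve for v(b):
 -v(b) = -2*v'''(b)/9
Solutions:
 v(b) = C3*exp(6^(2/3)*b/2) + (C1*sin(3*2^(2/3)*3^(1/6)*b/4) + C2*cos(3*2^(2/3)*3^(1/6)*b/4))*exp(-6^(2/3)*b/4)


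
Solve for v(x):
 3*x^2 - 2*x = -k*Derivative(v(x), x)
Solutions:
 v(x) = C1 - x^3/k + x^2/k


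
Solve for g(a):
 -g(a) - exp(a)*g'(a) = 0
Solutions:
 g(a) = C1*exp(exp(-a))


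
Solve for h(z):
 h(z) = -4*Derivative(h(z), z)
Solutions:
 h(z) = C1*exp(-z/4)


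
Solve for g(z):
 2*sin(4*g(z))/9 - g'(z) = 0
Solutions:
 -2*z/9 + log(cos(4*g(z)) - 1)/8 - log(cos(4*g(z)) + 1)/8 = C1


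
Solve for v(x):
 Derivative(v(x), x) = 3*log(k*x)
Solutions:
 v(x) = C1 + 3*x*log(k*x) - 3*x


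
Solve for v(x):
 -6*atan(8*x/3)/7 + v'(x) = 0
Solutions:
 v(x) = C1 + 6*x*atan(8*x/3)/7 - 9*log(64*x^2 + 9)/56


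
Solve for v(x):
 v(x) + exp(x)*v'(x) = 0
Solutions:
 v(x) = C1*exp(exp(-x))


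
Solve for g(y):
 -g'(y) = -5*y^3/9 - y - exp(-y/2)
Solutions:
 g(y) = C1 + 5*y^4/36 + y^2/2 - 2*exp(-y/2)


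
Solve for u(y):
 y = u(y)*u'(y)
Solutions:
 u(y) = -sqrt(C1 + y^2)
 u(y) = sqrt(C1 + y^2)


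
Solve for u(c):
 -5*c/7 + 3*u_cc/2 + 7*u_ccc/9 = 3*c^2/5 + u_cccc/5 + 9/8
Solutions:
 u(c) = C1 + C2*c + C3*exp(c*(35 - sqrt(3655))/18) + C4*exp(c*(35 + sqrt(3655))/18) + c^4/30 + 29*c^3/2835 + 60131*c^2/145800


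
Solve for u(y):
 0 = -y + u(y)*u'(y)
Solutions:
 u(y) = -sqrt(C1 + y^2)
 u(y) = sqrt(C1 + y^2)


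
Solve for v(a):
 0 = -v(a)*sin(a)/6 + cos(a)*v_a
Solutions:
 v(a) = C1/cos(a)^(1/6)


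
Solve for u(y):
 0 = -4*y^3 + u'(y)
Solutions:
 u(y) = C1 + y^4


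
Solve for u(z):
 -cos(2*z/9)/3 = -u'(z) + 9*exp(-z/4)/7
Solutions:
 u(z) = C1 + 3*sin(2*z/9)/2 - 36*exp(-z/4)/7


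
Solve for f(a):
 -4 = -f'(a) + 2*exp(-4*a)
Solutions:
 f(a) = C1 + 4*a - exp(-4*a)/2


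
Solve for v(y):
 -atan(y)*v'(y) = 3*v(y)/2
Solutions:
 v(y) = C1*exp(-3*Integral(1/atan(y), y)/2)


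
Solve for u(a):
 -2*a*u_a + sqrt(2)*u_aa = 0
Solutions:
 u(a) = C1 + C2*erfi(2^(3/4)*a/2)


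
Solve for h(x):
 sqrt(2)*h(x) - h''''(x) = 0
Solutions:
 h(x) = C1*exp(-2^(1/8)*x) + C2*exp(2^(1/8)*x) + C3*sin(2^(1/8)*x) + C4*cos(2^(1/8)*x)


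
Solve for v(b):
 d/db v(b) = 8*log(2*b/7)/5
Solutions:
 v(b) = C1 + 8*b*log(b)/5 - 8*b*log(7)/5 - 8*b/5 + 8*b*log(2)/5


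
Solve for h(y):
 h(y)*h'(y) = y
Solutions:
 h(y) = -sqrt(C1 + y^2)
 h(y) = sqrt(C1 + y^2)


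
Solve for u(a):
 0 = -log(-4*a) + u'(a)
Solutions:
 u(a) = C1 + a*log(-a) + a*(-1 + 2*log(2))


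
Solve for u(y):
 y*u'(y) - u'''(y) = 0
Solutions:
 u(y) = C1 + Integral(C2*airyai(y) + C3*airybi(y), y)


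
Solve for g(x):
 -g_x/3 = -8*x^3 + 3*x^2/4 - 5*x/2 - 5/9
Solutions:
 g(x) = C1 + 6*x^4 - 3*x^3/4 + 15*x^2/4 + 5*x/3


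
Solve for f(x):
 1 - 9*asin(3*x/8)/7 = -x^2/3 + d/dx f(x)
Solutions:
 f(x) = C1 + x^3/9 - 9*x*asin(3*x/8)/7 + x - 3*sqrt(64 - 9*x^2)/7


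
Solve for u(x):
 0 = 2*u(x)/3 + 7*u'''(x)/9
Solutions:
 u(x) = C3*exp(-6^(1/3)*7^(2/3)*x/7) + (C1*sin(2^(1/3)*3^(5/6)*7^(2/3)*x/14) + C2*cos(2^(1/3)*3^(5/6)*7^(2/3)*x/14))*exp(6^(1/3)*7^(2/3)*x/14)


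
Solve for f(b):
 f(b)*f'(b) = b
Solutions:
 f(b) = -sqrt(C1 + b^2)
 f(b) = sqrt(C1 + b^2)


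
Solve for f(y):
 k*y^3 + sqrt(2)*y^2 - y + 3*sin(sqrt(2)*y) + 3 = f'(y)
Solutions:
 f(y) = C1 + k*y^4/4 + sqrt(2)*y^3/3 - y^2/2 + 3*y - 3*sqrt(2)*cos(sqrt(2)*y)/2


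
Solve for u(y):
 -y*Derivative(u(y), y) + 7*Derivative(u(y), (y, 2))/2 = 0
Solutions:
 u(y) = C1 + C2*erfi(sqrt(7)*y/7)


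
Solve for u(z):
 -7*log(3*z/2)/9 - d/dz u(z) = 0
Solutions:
 u(z) = C1 - 7*z*log(z)/9 - 7*z*log(3)/9 + 7*z*log(2)/9 + 7*z/9


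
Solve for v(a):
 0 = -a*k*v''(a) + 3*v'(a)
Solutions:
 v(a) = C1 + a^(((re(k) + 3)*re(k) + im(k)^2)/(re(k)^2 + im(k)^2))*(C2*sin(3*log(a)*Abs(im(k))/(re(k)^2 + im(k)^2)) + C3*cos(3*log(a)*im(k)/(re(k)^2 + im(k)^2)))


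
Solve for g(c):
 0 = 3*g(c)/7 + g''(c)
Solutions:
 g(c) = C1*sin(sqrt(21)*c/7) + C2*cos(sqrt(21)*c/7)


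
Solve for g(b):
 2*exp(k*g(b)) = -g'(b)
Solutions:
 g(b) = Piecewise((log(1/(C1*k + 2*b*k))/k, Ne(k, 0)), (nan, True))
 g(b) = Piecewise((C1 - 2*b, Eq(k, 0)), (nan, True))


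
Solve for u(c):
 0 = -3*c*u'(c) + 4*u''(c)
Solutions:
 u(c) = C1 + C2*erfi(sqrt(6)*c/4)


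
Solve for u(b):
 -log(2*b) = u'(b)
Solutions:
 u(b) = C1 - b*log(b) - b*log(2) + b


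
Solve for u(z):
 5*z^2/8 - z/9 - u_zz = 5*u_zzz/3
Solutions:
 u(z) = C1 + C2*z + C3*exp(-3*z/5) + 5*z^4/96 - 79*z^3/216 + 395*z^2/216


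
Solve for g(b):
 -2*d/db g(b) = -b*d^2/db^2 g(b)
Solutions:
 g(b) = C1 + C2*b^3


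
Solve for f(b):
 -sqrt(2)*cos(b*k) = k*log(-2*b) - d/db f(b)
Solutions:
 f(b) = C1 + b*k*(log(-b) - 1) + b*k*log(2) + sqrt(2)*Piecewise((sin(b*k)/k, Ne(k, 0)), (b, True))


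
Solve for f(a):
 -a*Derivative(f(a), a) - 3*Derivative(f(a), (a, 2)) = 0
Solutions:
 f(a) = C1 + C2*erf(sqrt(6)*a/6)


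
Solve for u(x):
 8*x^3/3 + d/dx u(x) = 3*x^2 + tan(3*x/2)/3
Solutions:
 u(x) = C1 - 2*x^4/3 + x^3 - 2*log(cos(3*x/2))/9


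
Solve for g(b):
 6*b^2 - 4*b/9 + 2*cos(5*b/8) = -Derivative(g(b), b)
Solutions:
 g(b) = C1 - 2*b^3 + 2*b^2/9 - 16*sin(5*b/8)/5


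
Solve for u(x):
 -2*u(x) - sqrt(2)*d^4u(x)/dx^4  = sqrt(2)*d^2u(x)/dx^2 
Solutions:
 u(x) = (C1*sin(2^(1/8)*x*cos(atan(sqrt(-1 + 4*sqrt(2)))/2)) + C2*cos(2^(1/8)*x*cos(atan(sqrt(-1 + 4*sqrt(2)))/2)))*exp(-2^(1/8)*x*sin(atan(sqrt(-1 + 4*sqrt(2)))/2)) + (C3*sin(2^(1/8)*x*cos(atan(sqrt(-1 + 4*sqrt(2)))/2)) + C4*cos(2^(1/8)*x*cos(atan(sqrt(-1 + 4*sqrt(2)))/2)))*exp(2^(1/8)*x*sin(atan(sqrt(-1 + 4*sqrt(2)))/2))
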